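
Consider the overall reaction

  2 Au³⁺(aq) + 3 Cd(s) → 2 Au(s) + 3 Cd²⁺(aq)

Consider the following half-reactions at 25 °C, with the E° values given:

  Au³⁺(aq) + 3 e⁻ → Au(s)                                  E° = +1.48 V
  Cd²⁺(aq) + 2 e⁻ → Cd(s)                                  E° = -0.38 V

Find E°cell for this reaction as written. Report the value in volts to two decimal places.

The Au³⁺/Au couple has the higher reduction potential, so it is the cathode; Cd²⁺/Cd is oxidised at the anode.
E°cell = E°(cathode) − E°(anode) = (+1.48) − (-0.38) = +1.86 V.
Since E°cell > 0, the reaction is spontaneous under standard conditions.

+1.86 V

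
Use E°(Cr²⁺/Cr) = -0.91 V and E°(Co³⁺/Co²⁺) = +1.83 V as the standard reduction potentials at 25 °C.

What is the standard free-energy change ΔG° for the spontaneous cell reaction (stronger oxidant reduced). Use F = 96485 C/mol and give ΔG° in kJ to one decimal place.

Co³⁺/Co²⁺ (E° = +1.83 V) is the cathode; Cr²⁺/Cr (E° = -0.91 V) is the anode, so E°cell = +2.74 V.
Balancing electrons gives n = 2 (lcm of 1 and 2).
ΔG° = −nFE° = −(2)(96485)(+2.74) = -528,738 J = -528.7 kJ.

-528.7 kJ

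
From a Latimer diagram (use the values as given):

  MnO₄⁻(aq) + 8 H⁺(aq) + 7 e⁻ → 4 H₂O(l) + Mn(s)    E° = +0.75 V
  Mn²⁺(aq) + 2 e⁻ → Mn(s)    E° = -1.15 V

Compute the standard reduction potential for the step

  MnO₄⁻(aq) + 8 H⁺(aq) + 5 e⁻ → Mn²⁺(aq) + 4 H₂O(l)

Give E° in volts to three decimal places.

+1.510 V

Sequential free energies add, so n₃E°₃ = n₁E°₁ + n₂E°₂.
With n₃ = 7, and the known step contributing 2×(-1.15) V, the unknown satisfies 5·E° = 7×(+0.75) − 2×(-1.15) = +7.550.
E° = +7.550 / 5 = +1.510 V.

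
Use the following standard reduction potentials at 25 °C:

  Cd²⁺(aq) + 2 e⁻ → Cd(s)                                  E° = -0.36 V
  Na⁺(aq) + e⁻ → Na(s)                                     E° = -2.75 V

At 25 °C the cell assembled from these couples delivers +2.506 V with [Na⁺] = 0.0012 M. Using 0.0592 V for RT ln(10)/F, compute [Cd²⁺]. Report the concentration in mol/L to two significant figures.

0.012 M

Cd²⁺/Cd is the cathode, Na⁺/Na the anode: E°cell = +2.39 V, n = 2.
Overall reaction: Cd²⁺(aq) + 2 Na(s) → Cd(s) + 2 Na⁺(aq); Q = [Na⁺]^2/[Cd²⁺]^1.
From E = E° − (0.0592/n) log Q: log Q = (E° − E)·n/0.0592 = (+2.39 − (+2.506))·2/0.0592 = -3.9189.
So 1·log[Cd²⁺] = 2·log(0.0012) − log Q = -5.8416 − (-3.9189) = -1.9227; [Cd²⁺] = 10^(-1.9227) ≈ 0.012 M.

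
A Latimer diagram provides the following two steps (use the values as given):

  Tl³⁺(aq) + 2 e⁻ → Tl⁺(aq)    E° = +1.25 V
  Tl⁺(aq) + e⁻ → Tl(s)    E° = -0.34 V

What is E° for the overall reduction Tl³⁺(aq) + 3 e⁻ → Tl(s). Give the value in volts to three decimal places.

Adding the free-energy changes (−nFE°) of the two steps gives −n₃FE°₃ = −n₁FE°₁ − n₂FE°₂.
E°₃ = (2×+1.25 + 1×-0.34) / 3 = (+2.160) / 3 = +0.720 V.
Simply averaging or adding the two E° values would be wrong; the electron-weighted sum is required.

+0.720 V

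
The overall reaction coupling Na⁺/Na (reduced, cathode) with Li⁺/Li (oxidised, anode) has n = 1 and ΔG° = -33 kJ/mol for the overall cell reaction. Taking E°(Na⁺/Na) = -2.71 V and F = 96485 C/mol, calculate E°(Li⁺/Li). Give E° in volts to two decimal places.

E°cell = −ΔG°/(nF) = −(-33×10³)/((1)(96485)) = +0.342 V.
Since Na⁺/Na is the cathode and Li⁺/Li the anode, E°cell = E°(Na⁺/Na) − E°(Li⁺/Li).
So E°(Li⁺/Li) = E°(Na⁺/Na) − E°cell = (-2.71) − (+0.342) = -3.05 V.

-3.05 V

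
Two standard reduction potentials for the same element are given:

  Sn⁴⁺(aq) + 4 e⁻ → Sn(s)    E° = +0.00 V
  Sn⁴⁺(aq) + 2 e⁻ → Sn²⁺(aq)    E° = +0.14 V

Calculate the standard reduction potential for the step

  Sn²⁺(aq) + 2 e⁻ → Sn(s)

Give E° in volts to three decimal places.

Sequential free energies add, so n₃E°₃ = n₁E°₁ + n₂E°₂.
With n₃ = 4, and the known step contributing 2×(+0.14) V, the unknown satisfies 2·E° = 4×(+0.00) − 2×(+0.14) = -0.280.
E° = -0.280 / 2 = -0.140 V.

-0.140 V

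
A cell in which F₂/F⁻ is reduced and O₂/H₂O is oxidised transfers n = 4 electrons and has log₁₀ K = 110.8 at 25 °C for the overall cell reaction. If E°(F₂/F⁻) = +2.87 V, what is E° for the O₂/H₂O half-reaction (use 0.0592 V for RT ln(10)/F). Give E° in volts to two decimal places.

+1.23 V

E°cell = (0.0592/n)·log K = (0.0592/4)(110.8) = +1.640 V.
Since F₂/F⁻ is the cathode and O₂/H₂O the anode, E°cell = E°(F₂/F⁻) − E°(O₂/H₂O).
So E°(O₂/H₂O) = E°(F₂/F⁻) − E°cell = (+2.87) − (+1.640) = +1.23 V.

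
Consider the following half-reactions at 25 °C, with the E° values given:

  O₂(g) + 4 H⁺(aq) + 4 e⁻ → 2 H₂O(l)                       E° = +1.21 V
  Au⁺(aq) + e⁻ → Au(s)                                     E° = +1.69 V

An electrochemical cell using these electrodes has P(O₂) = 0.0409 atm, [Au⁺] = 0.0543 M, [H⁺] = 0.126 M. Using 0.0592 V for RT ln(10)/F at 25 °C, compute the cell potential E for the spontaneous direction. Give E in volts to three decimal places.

+0.479 V

Au⁺/Au is the cathode (higher E°), O₂/H₂O the anode: E°cell = +1.69 − (+1.21) = +0.48 V, n = 4.
Overall: 4 Au⁺(aq) + 2 H₂O(l) → 4 Au(s) + O₂(g) + 4 H⁺(aq)
Q = P(O₂)·[H⁺]^4 / ([Au⁺]^4); log Q = 0.074.
E = E° − (0.0592/n) log Q = +0.48 − (0.0592/4)(0.074) = +0.479 V.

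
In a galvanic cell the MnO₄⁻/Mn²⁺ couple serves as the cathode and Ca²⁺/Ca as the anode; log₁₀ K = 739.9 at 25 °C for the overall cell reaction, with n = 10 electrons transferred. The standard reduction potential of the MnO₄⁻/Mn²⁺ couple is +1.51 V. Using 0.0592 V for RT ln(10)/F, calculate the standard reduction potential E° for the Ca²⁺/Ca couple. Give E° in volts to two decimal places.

E°cell = (0.0592/n)·log K = (0.0592/10)(739.9) = +4.380 V.
Since MnO₄⁻/Mn²⁺ is the cathode and Ca²⁺/Ca the anode, E°cell = E°(MnO₄⁻/Mn²⁺) − E°(Ca²⁺/Ca).
So E°(Ca²⁺/Ca) = E°(MnO₄⁻/Mn²⁺) − E°cell = (+1.51) − (+4.380) = -2.87 V.

-2.87 V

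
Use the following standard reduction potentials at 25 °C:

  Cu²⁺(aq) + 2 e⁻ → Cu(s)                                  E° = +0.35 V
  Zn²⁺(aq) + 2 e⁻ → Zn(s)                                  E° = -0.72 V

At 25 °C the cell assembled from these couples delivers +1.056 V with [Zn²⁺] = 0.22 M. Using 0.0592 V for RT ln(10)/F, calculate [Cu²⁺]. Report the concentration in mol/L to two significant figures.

Cu²⁺/Cu is the cathode, Zn²⁺/Zn the anode: E°cell = +1.07 V, n = 2.
Overall reaction: Cu²⁺(aq) + Zn(s) → Cu(s) + Zn²⁺(aq); Q = [Zn²⁺]^1/[Cu²⁺]^1.
From E = E° − (0.0592/n) log Q: log Q = (E° − E)·n/0.0592 = (+1.07 − (+1.056))·2/0.0592 = 0.4730.
So 1·log[Cu²⁺] = 1·log(0.22) − log Q = -0.6576 − (0.4730) = -1.1306; [Cu²⁺] = 10^(-1.1306) ≈ 0.074 M.

0.074 M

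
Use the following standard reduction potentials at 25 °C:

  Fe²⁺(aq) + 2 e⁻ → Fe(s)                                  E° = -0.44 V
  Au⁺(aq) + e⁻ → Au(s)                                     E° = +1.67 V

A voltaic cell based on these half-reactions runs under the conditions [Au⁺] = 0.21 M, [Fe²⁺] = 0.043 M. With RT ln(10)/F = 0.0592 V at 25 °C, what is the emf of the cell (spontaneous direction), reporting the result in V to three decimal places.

Au⁺/Au is the cathode (higher E°), Fe²⁺/Fe the anode: E°cell = +1.67 − (-0.44) = +2.11 V, n = 2.
Overall: 2 Au⁺(aq) + Fe(s) → 2 Au(s) + Fe²⁺(aq)
Q = [Fe²⁺] / ([Au⁺]^2); log Q = -0.011.
E = E° − (0.0592/n) log Q = +2.11 − (0.0592/2)(-0.011) = +2.110 V.

+2.110 V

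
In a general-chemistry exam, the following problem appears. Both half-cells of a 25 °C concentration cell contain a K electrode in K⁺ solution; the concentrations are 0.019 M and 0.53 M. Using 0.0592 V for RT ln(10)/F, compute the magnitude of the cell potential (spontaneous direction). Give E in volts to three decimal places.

+0.086 V

For a concentration cell E°cell = 0. The 0.53 M side is the cathode (reduction is favoured where [K⁺] is higher).
With n = 1, E = −(0.0592/1) log([K⁺]ₐₙ/[K⁺]꜀ₐₜ) = −(0.0592/1) log(0.019/0.53) = −(0.0592/1)(-1.446) = +0.086 V.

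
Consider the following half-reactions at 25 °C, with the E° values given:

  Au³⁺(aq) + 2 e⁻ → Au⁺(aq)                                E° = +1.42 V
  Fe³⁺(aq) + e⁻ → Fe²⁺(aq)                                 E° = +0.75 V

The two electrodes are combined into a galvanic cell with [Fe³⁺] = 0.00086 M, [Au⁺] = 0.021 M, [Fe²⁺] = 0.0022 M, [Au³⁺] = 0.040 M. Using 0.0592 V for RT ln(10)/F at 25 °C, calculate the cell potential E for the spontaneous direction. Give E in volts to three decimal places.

Au³⁺/Au⁺ is the cathode (higher E°), Fe³⁺/Fe²⁺ the anode: E°cell = +1.42 − (+0.75) = +0.67 V, n = 2.
Overall: Au³⁺(aq) + 2 Fe²⁺(aq) → Au⁺(aq) + 2 Fe³⁺(aq)
Q = [Au⁺]·[Fe³⁺]^2 / ([Au³⁺]·[Fe²⁺]^2); log Q = -1.096.
E = E° − (0.0592/n) log Q = +0.67 − (0.0592/2)(-1.096) = +0.702 V.

+0.702 V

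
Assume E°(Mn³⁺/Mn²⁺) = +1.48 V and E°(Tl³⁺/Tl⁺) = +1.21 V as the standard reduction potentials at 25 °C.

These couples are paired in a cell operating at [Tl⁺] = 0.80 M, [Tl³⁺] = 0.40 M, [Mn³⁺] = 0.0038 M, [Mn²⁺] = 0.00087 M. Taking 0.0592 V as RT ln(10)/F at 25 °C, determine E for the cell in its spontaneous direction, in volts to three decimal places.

Mn³⁺/Mn²⁺ is the cathode (higher E°), Tl³⁺/Tl⁺ the anode: E°cell = +1.48 − (+1.21) = +0.27 V, n = 2.
Overall: 2 Mn³⁺(aq) + Tl⁺(aq) → 2 Mn²⁺(aq) + Tl³⁺(aq)
Q = [Mn²⁺]^2·[Tl³⁺] / ([Mn³⁺]^2·[Tl⁺]); log Q = -1.582.
E = E° − (0.0592/n) log Q = +0.27 − (0.0592/2)(-1.582) = +0.317 V.

+0.317 V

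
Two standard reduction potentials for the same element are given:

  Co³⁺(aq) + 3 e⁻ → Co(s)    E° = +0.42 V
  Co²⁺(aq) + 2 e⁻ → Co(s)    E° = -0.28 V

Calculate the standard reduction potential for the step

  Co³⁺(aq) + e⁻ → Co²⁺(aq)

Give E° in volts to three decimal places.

Sequential free energies add, so n₃E°₃ = n₁E°₁ + n₂E°₂.
With n₃ = 3, and the known step contributing 2×(-0.28) V, the unknown satisfies 1·E° = 3×(+0.42) − 2×(-0.28) = +1.820.
E° = +1.820 / 1 = +1.820 V.

+1.820 V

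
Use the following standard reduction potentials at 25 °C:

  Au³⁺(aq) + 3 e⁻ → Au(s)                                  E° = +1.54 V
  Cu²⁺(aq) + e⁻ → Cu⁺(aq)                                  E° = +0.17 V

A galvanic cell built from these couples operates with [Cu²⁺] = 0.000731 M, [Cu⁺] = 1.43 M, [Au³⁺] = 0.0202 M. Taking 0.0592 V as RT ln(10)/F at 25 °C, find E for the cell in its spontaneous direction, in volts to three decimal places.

Au³⁺/Au is the cathode (higher E°), Cu²⁺/Cu⁺ the anode: E°cell = +1.54 − (+0.17) = +1.37 V, n = 3.
Overall: Au³⁺(aq) + 3 Cu⁺(aq) → Au(s) + 3 Cu²⁺(aq)
Q = [Cu²⁺]^3 / ([Au³⁺]·[Cu⁺]^3); log Q = -8.180.
E = E° − (0.0592/n) log Q = +1.37 − (0.0592/3)(-8.180) = +1.531 V.

+1.531 V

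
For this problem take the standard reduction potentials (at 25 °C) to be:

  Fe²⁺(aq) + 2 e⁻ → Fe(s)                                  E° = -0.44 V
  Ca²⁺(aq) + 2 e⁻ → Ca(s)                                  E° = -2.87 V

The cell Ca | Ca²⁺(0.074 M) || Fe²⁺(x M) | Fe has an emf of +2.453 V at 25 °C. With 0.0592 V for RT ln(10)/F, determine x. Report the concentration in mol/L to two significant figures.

Fe²⁺/Fe is the cathode, Ca²⁺/Ca the anode: E°cell = +2.43 V, n = 2.
Overall reaction: Fe²⁺(aq) + Ca(s) → Fe(s) + Ca²⁺(aq); Q = [Ca²⁺]^1/[Fe²⁺]^1.
From E = E° − (0.0592/n) log Q: log Q = (E° − E)·n/0.0592 = (+2.43 − (+2.453))·2/0.0592 = -0.7770.
So 1·log[Fe²⁺] = 1·log(0.074) − log Q = -1.1308 − (-0.7770) = -0.3538; [Fe²⁺] = 10^(-0.3538) ≈ 0.44 M.

0.44 M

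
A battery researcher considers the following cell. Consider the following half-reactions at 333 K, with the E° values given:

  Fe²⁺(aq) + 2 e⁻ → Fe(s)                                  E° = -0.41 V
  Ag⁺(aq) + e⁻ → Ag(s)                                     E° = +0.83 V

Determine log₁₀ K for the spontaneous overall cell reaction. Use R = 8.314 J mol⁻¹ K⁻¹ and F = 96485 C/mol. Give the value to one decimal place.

Cathode: Ag⁺/Ag; anode: Fe²⁺/Fe. E°cell = (+0.83) − (-0.41) = +1.24 V, with n = 2.
ΔG° = −nFE° = −RT ln K, so ln K = nFE°/(RT) = (2)(96485)(+1.24) / ((8.314)(333)) = 86.429.
log₁₀ K = 86.429 / ln 10 = 37.5.

37.5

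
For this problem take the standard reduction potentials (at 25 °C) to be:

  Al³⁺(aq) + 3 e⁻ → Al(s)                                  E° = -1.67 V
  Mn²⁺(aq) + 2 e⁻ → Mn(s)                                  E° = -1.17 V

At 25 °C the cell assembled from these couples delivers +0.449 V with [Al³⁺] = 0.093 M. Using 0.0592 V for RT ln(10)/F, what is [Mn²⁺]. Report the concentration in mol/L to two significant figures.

Mn²⁺/Mn is the cathode, Al³⁺/Al the anode: E°cell = +0.50 V, n = 6.
Overall reaction: 3 Mn²⁺(aq) + 2 Al(s) → 3 Mn(s) + 2 Al³⁺(aq); Q = [Al³⁺]^2/[Mn²⁺]^3.
From E = E° − (0.0592/n) log Q: log Q = (E° − E)·n/0.0592 = (+0.50 − (+0.449))·6/0.0592 = 5.1689.
So 3·log[Mn²⁺] = 2·log(0.093) − log Q = -2.0630 − (5.1689) = -7.2319; log[Mn²⁺] = -7.2319 / 3 = -2.4106; [Mn²⁺] = 10^(-2.4106) ≈ 0.0039 M.

0.0039 M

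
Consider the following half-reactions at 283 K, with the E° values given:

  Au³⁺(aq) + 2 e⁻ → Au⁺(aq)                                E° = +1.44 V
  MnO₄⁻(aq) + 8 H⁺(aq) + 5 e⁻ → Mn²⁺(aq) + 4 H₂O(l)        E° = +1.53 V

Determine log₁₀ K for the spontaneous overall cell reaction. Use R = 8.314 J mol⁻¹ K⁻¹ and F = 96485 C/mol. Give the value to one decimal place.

16.0

Cathode: MnO₄⁻/Mn²⁺; anode: Au³⁺/Au⁺. E°cell = (+1.53) − (+1.44) = +0.09 V, with n = 10.
ΔG° = −nFE° = −RT ln K, so ln K = nFE°/(RT) = (10)(96485)(+0.09) / ((8.314)(283)) = 36.907.
log₁₀ K = 36.907 / ln 10 = 16.0.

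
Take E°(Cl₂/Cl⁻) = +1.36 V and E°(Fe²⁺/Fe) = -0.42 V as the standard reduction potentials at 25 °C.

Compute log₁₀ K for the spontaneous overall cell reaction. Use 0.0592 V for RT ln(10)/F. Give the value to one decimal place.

Cathode: Cl₂/Cl⁻; anode: Fe²⁺/Fe. E°cell = +1.78 V, n = 2.
log K = nE°cell / 0.0592 = (2)(+1.78) / 0.0592 = 60.1.

60.1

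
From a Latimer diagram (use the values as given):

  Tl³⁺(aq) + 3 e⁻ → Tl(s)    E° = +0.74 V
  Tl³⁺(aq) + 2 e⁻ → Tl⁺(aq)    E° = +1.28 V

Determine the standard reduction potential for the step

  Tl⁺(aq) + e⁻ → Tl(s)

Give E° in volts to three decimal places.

Sequential free energies add, so n₃E°₃ = n₁E°₁ + n₂E°₂.
With n₃ = 3, and the known step contributing 2×(+1.28) V, the unknown satisfies 1·E° = 3×(+0.74) − 2×(+1.28) = -0.340.
E° = -0.340 / 1 = -0.340 V.

-0.340 V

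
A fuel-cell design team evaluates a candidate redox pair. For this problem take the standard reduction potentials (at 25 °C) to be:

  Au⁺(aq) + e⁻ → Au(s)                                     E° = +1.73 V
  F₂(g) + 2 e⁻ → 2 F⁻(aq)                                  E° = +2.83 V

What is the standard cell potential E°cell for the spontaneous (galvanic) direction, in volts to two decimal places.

The F₂/F⁻ couple has the higher reduction potential, so it is the cathode; Au⁺/Au is oxidised at the anode.
E°cell = E°(cathode) − E°(anode) = (+2.83) − (+1.73) = +1.10 V.
Since E°cell > 0, the reaction is spontaneous under standard conditions.

+1.10 V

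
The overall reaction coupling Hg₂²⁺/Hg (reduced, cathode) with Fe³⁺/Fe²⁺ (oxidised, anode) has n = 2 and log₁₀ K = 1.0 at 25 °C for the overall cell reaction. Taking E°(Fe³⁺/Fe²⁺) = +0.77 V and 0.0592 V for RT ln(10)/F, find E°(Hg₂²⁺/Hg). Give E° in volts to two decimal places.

E°cell = (0.0592/n)·log K = (0.0592/2)(1.0) = +0.030 V.
Since Hg₂²⁺/Hg is the cathode and Fe³⁺/Fe²⁺ the anode, E°cell = E°(Hg₂²⁺/Hg) − E°(Fe³⁺/Fe²⁺).
So E°(Hg₂²⁺/Hg) = E°cell + E°(Fe³⁺/Fe²⁺) = +0.030 + (+0.77) = +0.80 V.

+0.80 V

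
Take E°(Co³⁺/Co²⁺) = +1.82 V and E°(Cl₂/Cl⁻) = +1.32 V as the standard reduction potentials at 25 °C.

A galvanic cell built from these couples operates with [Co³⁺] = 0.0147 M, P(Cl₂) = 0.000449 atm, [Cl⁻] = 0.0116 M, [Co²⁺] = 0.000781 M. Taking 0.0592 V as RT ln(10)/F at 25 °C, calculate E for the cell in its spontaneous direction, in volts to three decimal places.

Co³⁺/Co²⁺ is the cathode (higher E°), Cl₂/Cl⁻ the anode: E°cell = +1.82 − (+1.32) = +0.50 V, n = 2.
Overall: 2 Co³⁺(aq) + 2 Cl⁻(aq) → 2 Co²⁺(aq) + Cl₂(g)
Q = [Co²⁺]^2·P(Cl₂) / ([Co³⁺]^2·[Cl⁻]^2); log Q = -2.026.
E = E° − (0.0592/n) log Q = +0.50 − (0.0592/2)(-2.026) = +0.560 V.

+0.560 V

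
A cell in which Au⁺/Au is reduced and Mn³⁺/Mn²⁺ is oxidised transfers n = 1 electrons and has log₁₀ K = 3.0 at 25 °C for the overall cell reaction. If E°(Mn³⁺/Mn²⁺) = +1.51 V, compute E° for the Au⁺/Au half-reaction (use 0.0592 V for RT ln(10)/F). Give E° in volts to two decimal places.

E°cell = (0.0592/n)·log K = (0.0592/1)(3.0) = +0.178 V.
Since Au⁺/Au is the cathode and Mn³⁺/Mn²⁺ the anode, E°cell = E°(Au⁺/Au) − E°(Mn³⁺/Mn²⁺).
So E°(Au⁺/Au) = E°cell + E°(Mn³⁺/Mn²⁺) = +0.178 + (+1.51) = +1.69 V.

+1.69 V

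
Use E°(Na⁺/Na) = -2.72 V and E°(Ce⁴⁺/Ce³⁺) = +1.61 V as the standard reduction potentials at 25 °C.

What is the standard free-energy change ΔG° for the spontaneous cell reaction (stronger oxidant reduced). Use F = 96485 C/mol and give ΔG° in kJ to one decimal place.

-417.8 kJ

Ce⁴⁺/Ce³⁺ (E° = +1.61 V) is the cathode; Na⁺/Na (E° = -2.72 V) is the anode, so E°cell = +4.33 V.
Balancing electrons gives n = 1 (lcm of 1 and 1).
ΔG° = −nFE° = −(1)(96485)(+4.33) = -417,780 J = -417.8 kJ.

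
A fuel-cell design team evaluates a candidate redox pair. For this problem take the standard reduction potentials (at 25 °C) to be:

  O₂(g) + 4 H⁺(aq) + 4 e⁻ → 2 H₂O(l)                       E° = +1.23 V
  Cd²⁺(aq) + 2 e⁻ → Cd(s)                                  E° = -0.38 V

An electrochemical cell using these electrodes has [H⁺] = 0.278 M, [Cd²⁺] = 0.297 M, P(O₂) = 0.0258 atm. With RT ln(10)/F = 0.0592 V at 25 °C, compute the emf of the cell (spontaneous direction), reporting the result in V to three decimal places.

+1.569 V

O₂/H₂O is the cathode (higher E°), Cd²⁺/Cd the anode: E°cell = +1.23 − (-0.38) = +1.61 V, n = 4.
Overall: O₂(g) + 4 H⁺(aq) + 2 Cd(s) → 2 H₂O(l) + 2 Cd²⁺(aq)
Q = [Cd²⁺]^2 / (P(O₂)·[H⁺]^4); log Q = 2.758.
E = E° − (0.0592/n) log Q = +1.61 − (0.0592/4)(2.758) = +1.569 V.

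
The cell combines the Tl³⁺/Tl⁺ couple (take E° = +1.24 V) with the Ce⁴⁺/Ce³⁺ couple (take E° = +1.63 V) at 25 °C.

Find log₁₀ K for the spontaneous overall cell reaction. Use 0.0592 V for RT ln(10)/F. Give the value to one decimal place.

13.2

Cathode: Ce⁴⁺/Ce³⁺; anode: Tl³⁺/Tl⁺. E°cell = +0.39 V, n = 2.
log K = nE°cell / 0.0592 = (2)(+0.39) / 0.0592 = 13.2.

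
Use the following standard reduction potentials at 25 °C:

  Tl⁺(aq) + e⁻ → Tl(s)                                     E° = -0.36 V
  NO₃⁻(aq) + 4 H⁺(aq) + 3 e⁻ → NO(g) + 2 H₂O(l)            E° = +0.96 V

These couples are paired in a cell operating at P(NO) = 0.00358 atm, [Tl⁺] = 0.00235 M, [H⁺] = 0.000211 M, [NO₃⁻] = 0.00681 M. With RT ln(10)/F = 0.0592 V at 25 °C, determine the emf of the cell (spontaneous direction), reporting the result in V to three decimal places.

+1.191 V

NO₃⁻/NO is the cathode (higher E°), Tl⁺/Tl the anode: E°cell = +0.96 − (-0.36) = +1.32 V, n = 3.
Overall: NO₃⁻(aq) + 4 H⁺(aq) + 3 Tl(s) → NO(g) + 2 H₂O(l) + 3 Tl⁺(aq)
Q = P(NO)·[Tl⁺]^3 / ([NO₃⁻]·[H⁺]^4); log Q = 6.537.
E = E° − (0.0592/n) log Q = +1.32 − (0.0592/3)(6.537) = +1.191 V.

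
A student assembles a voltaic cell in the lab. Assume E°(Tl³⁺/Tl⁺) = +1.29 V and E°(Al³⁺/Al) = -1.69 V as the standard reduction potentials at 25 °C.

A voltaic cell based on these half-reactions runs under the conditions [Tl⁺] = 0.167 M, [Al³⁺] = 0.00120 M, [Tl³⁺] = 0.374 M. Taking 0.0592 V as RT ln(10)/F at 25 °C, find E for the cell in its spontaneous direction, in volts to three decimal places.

+3.048 V

Tl³⁺/Tl⁺ is the cathode (higher E°), Al³⁺/Al the anode: E°cell = +1.29 − (-1.69) = +2.98 V, n = 6.
Overall: 3 Tl³⁺(aq) + 2 Al(s) → 3 Tl⁺(aq) + 2 Al³⁺(aq)
Q = [Tl⁺]^3·[Al³⁺]^2 / ([Tl³⁺]^3); log Q = -6.892.
E = E° − (0.0592/n) log Q = +2.98 − (0.0592/6)(-6.892) = +3.048 V.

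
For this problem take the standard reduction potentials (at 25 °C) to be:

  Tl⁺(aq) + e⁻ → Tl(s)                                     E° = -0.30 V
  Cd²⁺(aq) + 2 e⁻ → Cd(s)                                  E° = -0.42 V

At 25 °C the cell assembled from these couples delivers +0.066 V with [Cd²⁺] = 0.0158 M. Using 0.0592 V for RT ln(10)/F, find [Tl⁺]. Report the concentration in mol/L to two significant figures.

Tl⁺/Tl is the cathode, Cd²⁺/Cd the anode: E°cell = +0.12 V, n = 2.
Overall reaction: 2 Tl⁺(aq) + Cd(s) → 2 Tl(s) + Cd²⁺(aq); Q = [Cd²⁺]^1/[Tl⁺]^2.
From E = E° − (0.0592/n) log Q: log Q = (E° − E)·n/0.0592 = (+0.12 − (+0.066))·2/0.0592 = 1.8243.
So 2·log[Tl⁺] = 1·log(0.0158) − log Q = -1.8013 − (1.8243) = -3.6256; log[Tl⁺] = -3.6256 / 2 = -1.8128; [Tl⁺] = 10^(-1.8128) ≈ 0.015 M.

0.015 M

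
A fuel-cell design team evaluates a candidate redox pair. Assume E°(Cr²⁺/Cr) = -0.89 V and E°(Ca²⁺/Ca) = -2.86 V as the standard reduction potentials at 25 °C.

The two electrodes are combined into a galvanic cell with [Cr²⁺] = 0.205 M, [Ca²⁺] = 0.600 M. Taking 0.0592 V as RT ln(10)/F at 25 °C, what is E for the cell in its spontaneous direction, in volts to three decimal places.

+1.956 V

Cr²⁺/Cr is the cathode (higher E°), Ca²⁺/Ca the anode: E°cell = -0.89 − (-2.86) = +1.97 V, n = 2.
Overall: Cr²⁺(aq) + Ca(s) → Cr(s) + Ca²⁺(aq)
Q = [Ca²⁺] / ([Cr²⁺]); log Q = 0.466.
E = E° − (0.0592/n) log Q = +1.97 − (0.0592/2)(0.466) = +1.956 V.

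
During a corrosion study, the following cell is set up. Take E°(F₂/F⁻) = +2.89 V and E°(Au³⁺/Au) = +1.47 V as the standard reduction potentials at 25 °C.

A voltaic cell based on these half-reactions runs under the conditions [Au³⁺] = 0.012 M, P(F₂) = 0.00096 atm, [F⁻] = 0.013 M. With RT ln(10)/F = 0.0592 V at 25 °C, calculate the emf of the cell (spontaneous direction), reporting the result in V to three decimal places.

F₂/F⁻ is the cathode (higher E°), Au³⁺/Au the anode: E°cell = +2.89 − (+1.47) = +1.42 V, n = 6.
Overall: 3 F₂(g) + 2 Au(s) → 6 F⁻(aq) + 2 Au³⁺(aq)
Q = [F⁻]^6·[Au³⁺]^2 / (P(F₂)^3); log Q = -6.105.
E = E° − (0.0592/n) log Q = +1.42 − (0.0592/6)(-6.105) = +1.480 V.

+1.480 V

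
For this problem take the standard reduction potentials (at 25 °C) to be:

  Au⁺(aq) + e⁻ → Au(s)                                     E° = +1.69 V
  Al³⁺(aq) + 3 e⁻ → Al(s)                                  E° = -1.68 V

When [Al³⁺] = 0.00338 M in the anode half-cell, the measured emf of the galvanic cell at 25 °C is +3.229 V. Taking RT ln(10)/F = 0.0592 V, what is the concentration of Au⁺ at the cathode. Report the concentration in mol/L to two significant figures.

0.00062 M

Au⁺/Au is the cathode, Al³⁺/Al the anode: E°cell = +3.37 V, n = 3.
Overall reaction: 3 Au⁺(aq) + Al(s) → 3 Au(s) + Al³⁺(aq); Q = [Al³⁺]^1/[Au⁺]^3.
From E = E° − (0.0592/n) log Q: log Q = (E° − E)·n/0.0592 = (+3.37 − (+3.229))·3/0.0592 = 7.1453.
So 3·log[Au⁺] = 1·log(0.00338) − log Q = -2.4711 − (7.1453) = -9.6164; log[Au⁺] = -9.6164 / 3 = -3.2055; [Au⁺] = 10^(-3.2055) ≈ 0.00062 M.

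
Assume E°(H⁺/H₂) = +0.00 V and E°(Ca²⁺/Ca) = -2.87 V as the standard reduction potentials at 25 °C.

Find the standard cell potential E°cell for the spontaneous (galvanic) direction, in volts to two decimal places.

+2.87 V

The H⁺/H₂ couple has the higher reduction potential, so it is the cathode; Ca²⁺/Ca is oxidised at the anode.
E°cell = E°(cathode) − E°(anode) = (+0.00) − (-2.87) = +2.87 V.
Since E°cell > 0, the reaction is spontaneous under standard conditions.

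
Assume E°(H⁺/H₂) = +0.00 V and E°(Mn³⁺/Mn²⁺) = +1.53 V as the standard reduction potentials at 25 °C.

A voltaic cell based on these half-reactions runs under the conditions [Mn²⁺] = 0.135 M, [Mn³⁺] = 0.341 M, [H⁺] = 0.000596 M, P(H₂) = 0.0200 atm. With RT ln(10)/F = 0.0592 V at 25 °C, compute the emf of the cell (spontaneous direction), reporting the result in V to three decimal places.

+1.694 V

Mn³⁺/Mn²⁺ is the cathode (higher E°), H⁺/H₂ the anode: E°cell = +1.53 − (+0.00) = +1.53 V, n = 2.
Overall: 2 Mn³⁺(aq) + H₂(g) → 2 Mn²⁺(aq) + 2 H⁺(aq)
Q = [Mn²⁺]^2·[H⁺]^2 / ([Mn³⁺]^2·P(H₂)); log Q = -5.555.
E = E° − (0.0592/n) log Q = +1.53 − (0.0592/2)(-5.555) = +1.694 V.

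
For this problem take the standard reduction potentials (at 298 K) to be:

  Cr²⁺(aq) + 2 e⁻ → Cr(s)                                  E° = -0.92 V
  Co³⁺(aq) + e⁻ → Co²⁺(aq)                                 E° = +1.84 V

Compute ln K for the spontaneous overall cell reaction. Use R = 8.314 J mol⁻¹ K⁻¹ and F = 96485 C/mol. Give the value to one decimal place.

215.0

Cathode: Co³⁺/Co²⁺; anode: Cr²⁺/Cr. E°cell = (+1.84) − (-0.92) = +2.76 V, with n = 2.
ΔG° = −nFE° = −RT ln K, so ln K = nFE°/(RT) = (2)(96485)(+2.76) / ((8.314)(298)) = 214.967.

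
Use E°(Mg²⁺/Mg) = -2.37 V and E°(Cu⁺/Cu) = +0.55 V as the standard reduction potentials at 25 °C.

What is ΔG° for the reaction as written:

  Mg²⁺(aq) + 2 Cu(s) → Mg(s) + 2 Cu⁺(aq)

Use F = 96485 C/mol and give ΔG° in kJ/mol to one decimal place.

+563.5 kJ/mol

As written, Mg²⁺/Mg is reduced (cathode) and Cu⁺/Cu is oxidised (anode), so E°cell = (-2.37) − (+0.55) = -2.92 V.
Balancing electrons gives n = 2.
ΔG° = −nFE° = −(2)(96485)(-2.92) = 563,472 J = +563.5 kJ/mol.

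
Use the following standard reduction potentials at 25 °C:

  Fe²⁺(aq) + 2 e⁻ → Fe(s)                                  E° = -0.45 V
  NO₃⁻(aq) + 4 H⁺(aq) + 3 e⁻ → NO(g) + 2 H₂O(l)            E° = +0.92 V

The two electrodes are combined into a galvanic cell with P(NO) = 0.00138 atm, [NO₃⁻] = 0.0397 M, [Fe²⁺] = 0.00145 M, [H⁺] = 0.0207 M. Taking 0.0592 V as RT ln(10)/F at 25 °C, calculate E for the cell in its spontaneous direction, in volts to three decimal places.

+1.350 V

NO₃⁻/NO is the cathode (higher E°), Fe²⁺/Fe the anode: E°cell = +0.92 − (-0.45) = +1.37 V, n = 6.
Overall: 2 NO₃⁻(aq) + 8 H⁺(aq) + 3 Fe(s) → 2 NO(g) + 4 H₂O(l) + 3 Fe²⁺(aq)
Q = P(NO)^2·[Fe²⁺]^3 / ([NO₃⁻]^2·[H⁺]^8); log Q = 2.039.
E = E° − (0.0592/n) log Q = +1.37 − (0.0592/6)(2.039) = +1.350 V.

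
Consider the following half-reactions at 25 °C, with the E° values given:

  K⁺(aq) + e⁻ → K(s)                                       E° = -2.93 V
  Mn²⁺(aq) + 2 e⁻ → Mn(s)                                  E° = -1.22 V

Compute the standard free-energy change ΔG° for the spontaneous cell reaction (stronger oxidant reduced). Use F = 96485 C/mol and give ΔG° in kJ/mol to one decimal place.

Mn²⁺/Mn (E° = -1.22 V) is the cathode; K⁺/K (E° = -2.93 V) is the anode, so E°cell = +1.71 V.
Balancing electrons gives n = 2 (lcm of 2 and 1).
ΔG° = −nFE° = −(2)(96485)(+1.71) = -329,979 J = -330.0 kJ/mol.

-330.0 kJ/mol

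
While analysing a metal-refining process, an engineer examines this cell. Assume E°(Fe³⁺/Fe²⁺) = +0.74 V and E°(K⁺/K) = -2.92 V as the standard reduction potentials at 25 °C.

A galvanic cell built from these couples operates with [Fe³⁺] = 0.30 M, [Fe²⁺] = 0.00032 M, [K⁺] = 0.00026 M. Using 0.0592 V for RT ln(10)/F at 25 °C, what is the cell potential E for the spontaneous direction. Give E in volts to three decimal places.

+4.048 V

Fe³⁺/Fe²⁺ is the cathode (higher E°), K⁺/K the anode: E°cell = +0.74 − (-2.92) = +3.66 V, n = 1.
Overall: Fe³⁺(aq) + K(s) → Fe²⁺(aq) + K⁺(aq)
Q = [Fe²⁺]·[K⁺] / ([Fe³⁺]); log Q = -6.557.
E = E° − (0.0592/n) log Q = +3.66 − (0.0592/1)(-6.557) = +4.048 V.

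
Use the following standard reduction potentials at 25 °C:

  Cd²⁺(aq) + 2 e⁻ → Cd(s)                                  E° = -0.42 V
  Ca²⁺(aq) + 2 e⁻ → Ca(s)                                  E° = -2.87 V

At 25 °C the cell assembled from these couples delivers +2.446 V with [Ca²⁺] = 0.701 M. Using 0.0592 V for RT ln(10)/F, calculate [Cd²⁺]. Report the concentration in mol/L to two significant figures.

Cd²⁺/Cd is the cathode, Ca²⁺/Ca the anode: E°cell = +2.45 V, n = 2.
Overall reaction: Cd²⁺(aq) + Ca(s) → Cd(s) + Ca²⁺(aq); Q = [Ca²⁺]^1/[Cd²⁺]^1.
From E = E° − (0.0592/n) log Q: log Q = (E° − E)·n/0.0592 = (+2.45 − (+2.446))·2/0.0592 = 0.1351.
So 1·log[Cd²⁺] = 1·log(0.701) − log Q = -0.1543 − (0.1351) = -0.2894; [Cd²⁺] = 10^(-0.2894) ≈ 0.51 M.

0.51 M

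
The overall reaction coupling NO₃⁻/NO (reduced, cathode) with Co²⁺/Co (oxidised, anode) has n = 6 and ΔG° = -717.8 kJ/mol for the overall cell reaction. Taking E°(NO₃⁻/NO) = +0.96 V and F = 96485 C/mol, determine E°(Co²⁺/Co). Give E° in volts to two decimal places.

-0.28 V

E°cell = −ΔG°/(nF) = −(-717.8×10³)/((6)(96485)) = +1.240 V.
Since NO₃⁻/NO is the cathode and Co²⁺/Co the anode, E°cell = E°(NO₃⁻/NO) − E°(Co²⁺/Co).
So E°(Co²⁺/Co) = E°(NO₃⁻/NO) − E°cell = (+0.96) − (+1.240) = -0.28 V.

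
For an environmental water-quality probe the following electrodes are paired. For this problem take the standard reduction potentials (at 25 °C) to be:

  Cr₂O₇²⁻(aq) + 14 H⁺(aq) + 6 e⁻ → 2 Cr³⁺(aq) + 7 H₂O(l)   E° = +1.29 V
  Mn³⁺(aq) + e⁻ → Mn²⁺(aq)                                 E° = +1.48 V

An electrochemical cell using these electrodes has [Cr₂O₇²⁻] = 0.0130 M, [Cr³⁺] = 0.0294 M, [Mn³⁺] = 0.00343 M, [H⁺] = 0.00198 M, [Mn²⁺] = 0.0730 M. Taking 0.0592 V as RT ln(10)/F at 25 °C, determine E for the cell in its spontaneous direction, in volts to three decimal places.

+0.473 V

Mn³⁺/Mn²⁺ is the cathode (higher E°), Cr₂O₇²⁻/Cr³⁺ the anode: E°cell = +1.48 − (+1.29) = +0.19 V, n = 6.
Overall: 6 Mn³⁺(aq) + 2 Cr³⁺(aq) + 7 H₂O(l) → 6 Mn²⁺(aq) + Cr₂O₇²⁻(aq) + 14 H⁺(aq)
Q = [Mn²⁺]^6·[Cr₂O₇²⁻]·[H⁺]^14 / ([Mn³⁺]^6·[Cr³⁺]^2); log Q = -28.701.
E = E° − (0.0592/n) log Q = +0.19 − (0.0592/6)(-28.701) = +0.473 V.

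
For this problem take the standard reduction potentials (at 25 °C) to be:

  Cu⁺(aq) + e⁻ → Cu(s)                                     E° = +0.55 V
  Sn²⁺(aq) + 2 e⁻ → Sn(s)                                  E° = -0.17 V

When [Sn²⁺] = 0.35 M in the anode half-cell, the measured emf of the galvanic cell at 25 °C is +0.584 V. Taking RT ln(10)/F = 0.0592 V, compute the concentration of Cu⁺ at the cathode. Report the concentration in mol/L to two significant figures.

0.0030 M

Cu⁺/Cu is the cathode, Sn²⁺/Sn the anode: E°cell = +0.72 V, n = 2.
Overall reaction: 2 Cu⁺(aq) + Sn(s) → 2 Cu(s) + Sn²⁺(aq); Q = [Sn²⁺]^1/[Cu⁺]^2.
From E = E° − (0.0592/n) log Q: log Q = (E° − E)·n/0.0592 = (+0.72 − (+0.584))·2/0.0592 = 4.5946.
So 2·log[Cu⁺] = 1·log(0.35) − log Q = -0.4559 − (4.5946) = -5.0505; log[Cu⁺] = -5.0505 / 2 = -2.5253; [Cu⁺] = 10^(-2.5253) ≈ 0.0030 M.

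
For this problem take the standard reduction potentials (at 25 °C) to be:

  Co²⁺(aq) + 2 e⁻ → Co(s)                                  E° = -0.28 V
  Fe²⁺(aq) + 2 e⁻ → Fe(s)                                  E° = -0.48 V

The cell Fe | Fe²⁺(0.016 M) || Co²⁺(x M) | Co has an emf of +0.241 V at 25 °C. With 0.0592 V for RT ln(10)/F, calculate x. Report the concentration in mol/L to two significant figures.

0.39 M

Co²⁺/Co is the cathode, Fe²⁺/Fe the anode: E°cell = +0.20 V, n = 2.
Overall reaction: Co²⁺(aq) + Fe(s) → Co(s) + Fe²⁺(aq); Q = [Fe²⁺]^1/[Co²⁺]^1.
From E = E° − (0.0592/n) log Q: log Q = (E° − E)·n/0.0592 = (+0.20 − (+0.241))·2/0.0592 = -1.3851.
So 1·log[Co²⁺] = 1·log(0.016) − log Q = -1.7959 − (-1.3851) = -0.4108; [Co²⁺] = 10^(-0.4108) ≈ 0.39 M.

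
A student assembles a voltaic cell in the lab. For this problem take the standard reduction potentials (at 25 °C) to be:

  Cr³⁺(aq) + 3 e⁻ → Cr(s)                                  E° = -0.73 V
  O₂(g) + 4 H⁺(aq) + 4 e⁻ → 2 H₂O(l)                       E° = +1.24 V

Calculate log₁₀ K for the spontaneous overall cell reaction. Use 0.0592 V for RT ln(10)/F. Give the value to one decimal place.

399.3

Cathode: O₂/H₂O; anode: Cr³⁺/Cr. E°cell = +1.97 V, n = 12.
log K = nE°cell / 0.0592 = (12)(+1.97) / 0.0592 = 399.3.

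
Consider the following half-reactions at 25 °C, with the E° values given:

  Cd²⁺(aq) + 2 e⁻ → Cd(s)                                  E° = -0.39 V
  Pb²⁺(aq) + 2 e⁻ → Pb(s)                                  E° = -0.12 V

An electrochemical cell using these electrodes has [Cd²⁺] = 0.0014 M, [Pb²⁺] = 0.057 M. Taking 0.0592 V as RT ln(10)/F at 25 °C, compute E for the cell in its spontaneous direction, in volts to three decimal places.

Pb²⁺/Pb is the cathode (higher E°), Cd²⁺/Cd the anode: E°cell = -0.12 − (-0.39) = +0.27 V, n = 2.
Overall: Pb²⁺(aq) + Cd(s) → Pb(s) + Cd²⁺(aq)
Q = [Cd²⁺] / ([Pb²⁺]); log Q = -1.610.
E = E° − (0.0592/n) log Q = +0.27 − (0.0592/2)(-1.610) = +0.318 V.

+0.318 V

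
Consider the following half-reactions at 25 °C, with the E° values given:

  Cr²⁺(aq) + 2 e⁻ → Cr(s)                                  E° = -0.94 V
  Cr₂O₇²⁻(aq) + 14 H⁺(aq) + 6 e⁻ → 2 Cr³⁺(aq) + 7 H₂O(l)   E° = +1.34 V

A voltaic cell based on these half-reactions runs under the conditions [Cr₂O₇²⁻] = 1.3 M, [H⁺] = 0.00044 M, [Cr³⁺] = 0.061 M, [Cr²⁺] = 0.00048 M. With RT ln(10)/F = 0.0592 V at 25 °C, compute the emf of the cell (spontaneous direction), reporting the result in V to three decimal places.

Cr₂O₇²⁻/Cr³⁺ is the cathode (higher E°), Cr²⁺/Cr the anode: E°cell = +1.34 − (-0.94) = +2.28 V, n = 6.
Overall: Cr₂O₇²⁻(aq) + 14 H⁺(aq) + 3 Cr(s) → 2 Cr³⁺(aq) + 7 H₂O(l) + 3 Cr²⁺(aq)
Q = [Cr³⁺]^2·[Cr²⁺]^3 / ([Cr₂O₇²⁻]·[H⁺]^14); log Q = 34.492.
E = E° − (0.0592/n) log Q = +2.28 − (0.0592/6)(34.492) = +1.940 V.

+1.940 V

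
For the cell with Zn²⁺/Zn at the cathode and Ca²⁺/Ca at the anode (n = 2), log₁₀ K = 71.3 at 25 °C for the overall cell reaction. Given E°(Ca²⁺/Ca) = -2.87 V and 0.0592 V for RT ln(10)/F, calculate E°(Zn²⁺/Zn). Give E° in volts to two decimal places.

E°cell = (0.0592/n)·log K = (0.0592/2)(71.3) = +2.110 V.
Since Zn²⁺/Zn is the cathode and Ca²⁺/Ca the anode, E°cell = E°(Zn²⁺/Zn) − E°(Ca²⁺/Ca).
So E°(Zn²⁺/Zn) = E°cell + E°(Ca²⁺/Ca) = +2.110 + (-2.87) = -0.76 V.

-0.76 V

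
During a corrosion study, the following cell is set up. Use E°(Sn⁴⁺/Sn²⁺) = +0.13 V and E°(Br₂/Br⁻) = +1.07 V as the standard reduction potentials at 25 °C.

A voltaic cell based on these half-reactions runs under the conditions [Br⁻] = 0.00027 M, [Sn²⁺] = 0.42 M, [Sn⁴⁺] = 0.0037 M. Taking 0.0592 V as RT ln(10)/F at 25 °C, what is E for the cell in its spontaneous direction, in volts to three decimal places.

Br₂/Br⁻ is the cathode (higher E°), Sn⁴⁺/Sn²⁺ the anode: E°cell = +1.07 − (+0.13) = +0.94 V, n = 2.
Overall: Br₂(l) + Sn²⁺(aq) → 2 Br⁻(aq) + Sn⁴⁺(aq)
Q = [Br⁻]^2·[Sn⁴⁺] / ([Sn²⁺]); log Q = -9.192.
E = E° − (0.0592/n) log Q = +0.94 − (0.0592/2)(-9.192) = +1.212 V.

+1.212 V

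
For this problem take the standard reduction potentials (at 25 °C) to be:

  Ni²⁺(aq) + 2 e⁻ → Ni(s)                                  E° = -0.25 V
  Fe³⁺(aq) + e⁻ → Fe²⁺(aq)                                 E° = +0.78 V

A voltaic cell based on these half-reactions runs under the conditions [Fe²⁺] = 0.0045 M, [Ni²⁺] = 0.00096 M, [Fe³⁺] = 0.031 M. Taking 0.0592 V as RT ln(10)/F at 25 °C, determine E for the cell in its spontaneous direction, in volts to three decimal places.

+1.169 V

Fe³⁺/Fe²⁺ is the cathode (higher E°), Ni²⁺/Ni the anode: E°cell = +0.78 − (-0.25) = +1.03 V, n = 2.
Overall: 2 Fe³⁺(aq) + Ni(s) → 2 Fe²⁺(aq) + Ni²⁺(aq)
Q = [Fe²⁺]^2·[Ni²⁺] / ([Fe³⁺]^2); log Q = -4.694.
E = E° − (0.0592/n) log Q = +1.03 − (0.0592/2)(-4.694) = +1.169 V.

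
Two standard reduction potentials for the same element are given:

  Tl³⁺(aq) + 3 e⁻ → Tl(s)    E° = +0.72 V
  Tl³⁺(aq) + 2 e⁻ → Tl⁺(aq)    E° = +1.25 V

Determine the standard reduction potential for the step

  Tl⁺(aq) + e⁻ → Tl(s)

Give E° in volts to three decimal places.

Sequential free energies add, so n₃E°₃ = n₁E°₁ + n₂E°₂.
With n₃ = 3, and the known step contributing 2×(+1.25) V, the unknown satisfies 1·E° = 3×(+0.72) − 2×(+1.25) = -0.340.
E° = -0.340 / 1 = -0.340 V.

-0.340 V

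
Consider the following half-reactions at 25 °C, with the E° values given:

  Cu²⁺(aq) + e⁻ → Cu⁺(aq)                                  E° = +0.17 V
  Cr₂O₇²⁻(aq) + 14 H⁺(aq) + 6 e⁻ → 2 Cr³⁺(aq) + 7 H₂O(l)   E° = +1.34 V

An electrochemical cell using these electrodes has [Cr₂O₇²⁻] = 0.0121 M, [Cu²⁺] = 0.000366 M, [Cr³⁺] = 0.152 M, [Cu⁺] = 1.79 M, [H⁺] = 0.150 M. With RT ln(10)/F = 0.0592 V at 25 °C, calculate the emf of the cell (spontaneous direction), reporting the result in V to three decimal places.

+1.272 V

Cr₂O₇²⁻/Cr³⁺ is the cathode (higher E°), Cu²⁺/Cu⁺ the anode: E°cell = +1.34 − (+0.17) = +1.17 V, n = 6.
Overall: Cr₂O₇²⁻(aq) + 14 H⁺(aq) + 6 Cu⁺(aq) → 2 Cr³⁺(aq) + 7 H₂O(l) + 6 Cu²⁺(aq)
Q = [Cr³⁺]^2·[Cu²⁺]^6 / ([Cr₂O₇²⁻]·[H⁺]^14·[Cu⁺]^6); log Q = -10.321.
E = E° − (0.0592/n) log Q = +1.17 − (0.0592/6)(-10.321) = +1.272 V.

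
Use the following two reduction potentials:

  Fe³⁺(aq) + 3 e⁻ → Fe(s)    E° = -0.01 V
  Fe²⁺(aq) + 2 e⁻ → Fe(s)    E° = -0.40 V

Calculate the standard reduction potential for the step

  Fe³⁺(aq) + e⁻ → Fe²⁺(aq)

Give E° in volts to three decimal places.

+0.770 V

Sequential free energies add, so n₃E°₃ = n₁E°₁ + n₂E°₂.
With n₃ = 3, and the known step contributing 2×(-0.40) V, the unknown satisfies 1·E° = 3×(-0.01) − 2×(-0.40) = +0.770.
E° = +0.770 / 1 = +0.770 V.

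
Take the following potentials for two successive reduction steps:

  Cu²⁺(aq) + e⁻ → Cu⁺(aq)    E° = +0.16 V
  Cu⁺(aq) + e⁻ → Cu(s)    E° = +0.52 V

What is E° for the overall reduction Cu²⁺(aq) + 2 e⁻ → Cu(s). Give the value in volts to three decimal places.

Standard free energies of sequential steps add: ΔG°₃ = ΔG°₁ + ΔG°₂, so n₃E°₃ = n₁E°₁ + n₂E°₂.
E°₃ = (1×+0.16 + 1×+0.52) / 2 = (+0.680) / 2 = +0.340 V.

+0.340 V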